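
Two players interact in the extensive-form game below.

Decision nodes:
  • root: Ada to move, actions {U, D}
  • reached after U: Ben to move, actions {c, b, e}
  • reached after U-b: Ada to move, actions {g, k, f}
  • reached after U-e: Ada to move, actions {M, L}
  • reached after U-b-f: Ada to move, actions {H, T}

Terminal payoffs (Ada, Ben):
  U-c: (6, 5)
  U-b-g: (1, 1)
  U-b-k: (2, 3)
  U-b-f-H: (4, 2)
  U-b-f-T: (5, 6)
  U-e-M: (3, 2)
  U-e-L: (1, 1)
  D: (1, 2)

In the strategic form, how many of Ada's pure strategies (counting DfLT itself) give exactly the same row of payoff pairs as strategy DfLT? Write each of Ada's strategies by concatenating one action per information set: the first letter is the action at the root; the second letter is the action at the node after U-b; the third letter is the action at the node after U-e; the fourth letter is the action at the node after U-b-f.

Row for DfLT (columns c, b, e): (1,2) (1,2) (1,2).
Under DfLT, Ada's choice at the node after U-b and at the node after U-e and at the node after U-b-f can never be reached regardless of what Ben does, so varying those choices leaves every outcome unchanged.
Holding the reachable choices fixed and varying the unreachable ones freely already gives 3 × 2 × 2 = 12 equivalent strategies.
No other strategy reproduces this row, so those 12 are the full class: DgMH, DgMT, DgLH, DgLT, DkMH, DkMT, DkLH, DkLT, DfMH, DfMT, DfLH, DfLT.

12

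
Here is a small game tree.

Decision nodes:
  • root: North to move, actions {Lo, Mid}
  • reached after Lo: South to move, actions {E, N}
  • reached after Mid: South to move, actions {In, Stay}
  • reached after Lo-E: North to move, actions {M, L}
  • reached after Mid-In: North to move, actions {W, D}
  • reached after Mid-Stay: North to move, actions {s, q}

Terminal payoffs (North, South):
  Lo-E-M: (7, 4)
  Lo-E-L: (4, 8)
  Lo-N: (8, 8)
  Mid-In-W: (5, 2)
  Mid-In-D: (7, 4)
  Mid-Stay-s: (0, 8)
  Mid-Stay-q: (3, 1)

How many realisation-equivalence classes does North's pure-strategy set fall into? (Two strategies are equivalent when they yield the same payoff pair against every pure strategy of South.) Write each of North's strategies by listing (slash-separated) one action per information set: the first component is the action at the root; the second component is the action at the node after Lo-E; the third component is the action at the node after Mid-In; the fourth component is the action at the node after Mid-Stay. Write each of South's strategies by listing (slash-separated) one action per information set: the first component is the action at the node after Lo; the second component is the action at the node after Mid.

6

North has 16 pure strategies: Lo/M/W/s, Lo/M/W/q, Lo/M/D/s, Lo/M/D/q, Lo/L/W/s, Lo/L/W/q, Lo/L/D/s, Lo/L/D/q, Mid/M/W/s, Mid/M/W/q, Mid/M/D/s, Mid/M/D/q, Mid/L/W/s, Mid/L/W/q, Mid/L/D/s, Mid/L/D/q. Columns: E/In, E/Stay, N/In, N/Stay.
{Lo/M/W/s, Lo/M/W/q, Lo/M/D/s, Lo/M/D/q} → row (7,4) (7,4) (8,8) (8,8)
{Lo/L/W/s, Lo/L/W/q, Lo/L/D/s, Lo/L/D/q} → row (4,8) (4,8) (8,8) (8,8)
{Mid/M/W/s, Mid/L/W/s} → row (5,2) (0,8) (5,2) (0,8)
{Mid/M/W/q, Mid/L/W/q} → row (5,2) (3,1) (5,2) (3,1)
{Mid/M/D/s, Mid/L/D/s} → row (7,4) (0,8) (7,4) (0,8)
{Mid/M/D/q, Mid/L/D/q} → row (7,4) (3,1) (7,4) (3,1)
That's 6 distinct rows out of 16 strategies.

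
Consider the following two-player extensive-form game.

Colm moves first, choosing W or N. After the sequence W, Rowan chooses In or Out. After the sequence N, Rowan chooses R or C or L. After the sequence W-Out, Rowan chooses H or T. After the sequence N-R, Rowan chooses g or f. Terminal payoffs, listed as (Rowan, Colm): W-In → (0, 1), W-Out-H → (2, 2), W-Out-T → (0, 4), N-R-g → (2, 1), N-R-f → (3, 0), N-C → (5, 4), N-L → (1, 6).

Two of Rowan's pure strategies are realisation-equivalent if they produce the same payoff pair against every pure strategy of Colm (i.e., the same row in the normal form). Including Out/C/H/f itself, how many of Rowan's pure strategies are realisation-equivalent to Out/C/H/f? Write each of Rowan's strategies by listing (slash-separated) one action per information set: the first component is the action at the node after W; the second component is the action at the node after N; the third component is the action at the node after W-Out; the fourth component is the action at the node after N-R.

Row for Out/C/H/f (columns W, N): (2,2) (5,4).
Under Out/C/H/f, Rowan's choice at the node after N-R can never be reached regardless of what Colm does, so varying those choices leaves every outcome unchanged.
Holding the reachable choices fixed and varying the unreachable one freely already gives 2 equivalent strategies.
No other strategy reproduces this row, so those 2 are the full class: Out/C/H/g, Out/C/H/f.

2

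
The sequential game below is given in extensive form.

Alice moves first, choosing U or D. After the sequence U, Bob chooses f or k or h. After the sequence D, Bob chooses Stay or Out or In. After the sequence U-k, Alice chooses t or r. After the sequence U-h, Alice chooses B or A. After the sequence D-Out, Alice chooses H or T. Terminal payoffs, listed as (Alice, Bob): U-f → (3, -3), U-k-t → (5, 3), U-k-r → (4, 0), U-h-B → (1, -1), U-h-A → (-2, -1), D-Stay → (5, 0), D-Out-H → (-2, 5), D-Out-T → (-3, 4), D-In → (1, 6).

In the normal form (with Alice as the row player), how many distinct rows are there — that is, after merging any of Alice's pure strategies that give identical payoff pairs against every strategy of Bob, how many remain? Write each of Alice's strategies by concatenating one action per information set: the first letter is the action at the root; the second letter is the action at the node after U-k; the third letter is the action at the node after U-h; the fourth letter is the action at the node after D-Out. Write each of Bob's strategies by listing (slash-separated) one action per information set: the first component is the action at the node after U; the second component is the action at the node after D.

Alice has 16 pure strategies: UtBH, UtBT, UtAH, UtAT, UrBH, UrBT, UrAH, UrAT, DtBH, DtBT, DtAH, DtAT, DrBH, DrBT, DrAH, DrAT. Columns: f/Stay, f/Out, f/In, k/Stay, k/Out, k/In, h/Stay, h/Out, h/In.
{UtBH, UtBT} → row (3,-3) (3,-3) (3,-3) (5,3) (5,3) (5,3) (1,-1) (1,-1) (1,-1)
{UtAH, UtAT} → row (3,-3) (3,-3) (3,-3) (5,3) (5,3) (5,3) (-2,-1) (-2,-1) (-2,-1)
{UrBH, UrBT} → row (3,-3) (3,-3) (3,-3) (4,0) (4,0) (4,0) (1,-1) (1,-1) (1,-1)
{UrAH, UrAT} → row (3,-3) (3,-3) (3,-3) (4,0) (4,0) (4,0) (-2,-1) (-2,-1) (-2,-1)
{DtBH, DtAH, DrBH, DrAH} → row (5,0) (-2,5) (1,6) (5,0) (-2,5) (1,6) (5,0) (-2,5) (1,6)
{DtBT, DtAT, DrBT, DrAT} → row (5,0) (-3,4) (1,6) (5,0) (-3,4) (1,6) (5,0) (-3,4) (1,6)
That's 6 distinct rows out of 16 strategies.

6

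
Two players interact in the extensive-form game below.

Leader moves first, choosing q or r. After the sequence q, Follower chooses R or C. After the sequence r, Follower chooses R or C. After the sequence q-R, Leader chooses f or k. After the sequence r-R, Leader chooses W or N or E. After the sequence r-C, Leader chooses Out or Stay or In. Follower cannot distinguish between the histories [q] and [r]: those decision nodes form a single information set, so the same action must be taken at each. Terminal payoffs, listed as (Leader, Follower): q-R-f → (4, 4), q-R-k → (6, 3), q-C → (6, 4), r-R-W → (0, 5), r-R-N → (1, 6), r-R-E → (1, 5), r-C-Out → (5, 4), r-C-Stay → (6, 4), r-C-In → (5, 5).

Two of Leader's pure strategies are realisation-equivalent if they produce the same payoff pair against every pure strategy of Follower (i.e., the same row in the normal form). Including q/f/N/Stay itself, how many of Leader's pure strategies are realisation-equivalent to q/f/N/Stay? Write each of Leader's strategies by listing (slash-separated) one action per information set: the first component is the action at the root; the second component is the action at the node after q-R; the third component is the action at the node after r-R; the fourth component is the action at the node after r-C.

9

Row for q/f/N/Stay (columns R, C): (4,4) (6,4).
Under q/f/N/Stay, Leader's choice at the node after r-R and at the node after r-C can never be reached regardless of what Follower does, so varying those choices leaves every outcome unchanged.
Holding the reachable choices fixed and varying the unreachable ones freely already gives 3 × 3 = 9 equivalent strategies.
No other strategy reproduces this row, so those 9 are the full class: q/f/W/Out, q/f/W/Stay, q/f/W/In, q/f/N/Out, q/f/N/Stay, q/f/N/In, q/f/E/Out, q/f/E/Stay, q/f/E/In.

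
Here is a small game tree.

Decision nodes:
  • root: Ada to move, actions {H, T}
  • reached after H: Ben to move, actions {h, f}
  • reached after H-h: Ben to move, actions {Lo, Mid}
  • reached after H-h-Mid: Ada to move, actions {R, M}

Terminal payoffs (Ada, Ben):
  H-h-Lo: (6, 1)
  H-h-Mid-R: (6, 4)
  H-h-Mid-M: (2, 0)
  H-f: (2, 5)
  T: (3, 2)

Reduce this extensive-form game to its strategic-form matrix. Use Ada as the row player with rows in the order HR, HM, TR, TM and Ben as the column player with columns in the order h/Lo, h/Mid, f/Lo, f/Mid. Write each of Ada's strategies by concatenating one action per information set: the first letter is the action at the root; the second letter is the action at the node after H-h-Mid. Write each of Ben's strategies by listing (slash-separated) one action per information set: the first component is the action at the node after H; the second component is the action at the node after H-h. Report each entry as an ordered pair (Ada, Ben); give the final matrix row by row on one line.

         h/Lo    h/Mid     f/Lo    f/Mid
  HR    (6,1)    (6,4)    (2,5)    (2,5)
  HM    (6,1)    (2,0)    (2,5)    (2,5)
  TR    (3,2)    (3,2)    (3,2)    (3,2)
  TM    (3,2)    (3,2)    (3,2)    (3,2)

HR: (6,1) (6,4) (2,5) (2,5) | HM: (6,1) (2,0) (2,5) (2,5) | TR: (3,2) (3,2) (3,2) (3,2) | TM: (3,2) (3,2) (3,2) (3,2)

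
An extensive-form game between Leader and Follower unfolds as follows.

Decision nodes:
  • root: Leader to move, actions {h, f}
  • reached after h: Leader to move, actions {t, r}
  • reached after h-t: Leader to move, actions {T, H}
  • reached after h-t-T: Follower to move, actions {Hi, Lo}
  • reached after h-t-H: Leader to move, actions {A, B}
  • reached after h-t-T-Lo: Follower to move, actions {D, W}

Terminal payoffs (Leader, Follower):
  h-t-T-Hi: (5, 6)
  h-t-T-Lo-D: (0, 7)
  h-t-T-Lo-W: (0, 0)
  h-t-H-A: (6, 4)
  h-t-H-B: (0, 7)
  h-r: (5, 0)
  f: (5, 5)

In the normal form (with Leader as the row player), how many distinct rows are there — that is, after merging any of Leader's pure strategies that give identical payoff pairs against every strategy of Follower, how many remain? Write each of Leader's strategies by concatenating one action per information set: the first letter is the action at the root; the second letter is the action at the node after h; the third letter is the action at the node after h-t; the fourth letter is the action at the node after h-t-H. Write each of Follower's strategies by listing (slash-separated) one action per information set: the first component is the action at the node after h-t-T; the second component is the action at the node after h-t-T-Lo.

5

Leader has 16 pure strategies: htTA, htTB, htHA, htHB, hrTA, hrTB, hrHA, hrHB, ftTA, ftTB, ftHA, ftHB, frTA, frTB, frHA, frHB. Columns: Hi/D, Hi/W, Lo/D, Lo/W.
{htTA, htTB} → row (5,6) (5,6) (0,7) (0,0)
{htHA} → row (6,4) (6,4) (6,4) (6,4)
{htHB} → row (0,7) (0,7) (0,7) (0,7)
{hrTA, hrTB, hrHA, hrHB} → row (5,0) (5,0) (5,0) (5,0)
{ftTA, ftTB, ftHA, ftHB, frTA, frTB, frHA, frHB} → row (5,5) (5,5) (5,5) (5,5)
That's 5 distinct rows out of 16 strategies.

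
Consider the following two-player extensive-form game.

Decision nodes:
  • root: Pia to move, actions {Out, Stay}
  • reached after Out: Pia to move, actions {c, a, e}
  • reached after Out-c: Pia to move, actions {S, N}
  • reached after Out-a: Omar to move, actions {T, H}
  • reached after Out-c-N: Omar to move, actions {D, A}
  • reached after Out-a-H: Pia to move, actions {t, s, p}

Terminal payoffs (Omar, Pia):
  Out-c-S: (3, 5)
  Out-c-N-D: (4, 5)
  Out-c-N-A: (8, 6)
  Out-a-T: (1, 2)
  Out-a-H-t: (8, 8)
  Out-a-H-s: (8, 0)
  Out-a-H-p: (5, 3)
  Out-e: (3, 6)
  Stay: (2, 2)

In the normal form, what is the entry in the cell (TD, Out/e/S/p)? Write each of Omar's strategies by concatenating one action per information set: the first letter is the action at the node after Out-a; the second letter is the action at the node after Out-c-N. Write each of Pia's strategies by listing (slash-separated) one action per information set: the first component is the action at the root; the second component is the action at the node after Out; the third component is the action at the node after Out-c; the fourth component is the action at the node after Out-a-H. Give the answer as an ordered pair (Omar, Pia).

(3, 6)

Trace the play path from the root:
  Pia plays Out
  Pia plays e at [Out]
→ terminal payoff (3, 6).
(Omar's choice at the node after Out-a is never reached on this path, so it doesn't affect the outcome.)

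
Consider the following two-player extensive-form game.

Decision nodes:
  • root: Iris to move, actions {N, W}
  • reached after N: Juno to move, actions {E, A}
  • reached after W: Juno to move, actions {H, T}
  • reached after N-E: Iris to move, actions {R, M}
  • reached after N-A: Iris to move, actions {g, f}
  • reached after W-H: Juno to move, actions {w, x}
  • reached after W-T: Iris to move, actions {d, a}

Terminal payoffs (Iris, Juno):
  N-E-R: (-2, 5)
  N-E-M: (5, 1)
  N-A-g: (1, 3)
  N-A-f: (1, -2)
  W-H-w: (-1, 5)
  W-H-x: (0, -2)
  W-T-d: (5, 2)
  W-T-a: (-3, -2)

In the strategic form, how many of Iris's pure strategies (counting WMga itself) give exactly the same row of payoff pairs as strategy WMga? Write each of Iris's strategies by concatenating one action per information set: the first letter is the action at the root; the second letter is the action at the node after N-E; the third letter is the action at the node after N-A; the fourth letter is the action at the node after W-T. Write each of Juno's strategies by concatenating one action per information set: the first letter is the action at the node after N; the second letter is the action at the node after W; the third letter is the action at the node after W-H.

Row for WMga (columns EHw, EHx, ETw, ETx, AHw, AHx, ATw, ATx): (-1,5) (0,-2) (-3,-2) (-3,-2) (-1,5) (0,-2) (-3,-2) (-3,-2).
Under WMga, Iris's choice at the node after N-E and at the node after N-A can never be reached regardless of what Juno does, so varying those choices leaves every outcome unchanged.
Holding the reachable choices fixed and varying the unreachable ones freely already gives 2 × 2 = 4 equivalent strategies.
No other strategy reproduces this row, so those 4 are the full class: WRga, WRfa, WMga, WMfa.

4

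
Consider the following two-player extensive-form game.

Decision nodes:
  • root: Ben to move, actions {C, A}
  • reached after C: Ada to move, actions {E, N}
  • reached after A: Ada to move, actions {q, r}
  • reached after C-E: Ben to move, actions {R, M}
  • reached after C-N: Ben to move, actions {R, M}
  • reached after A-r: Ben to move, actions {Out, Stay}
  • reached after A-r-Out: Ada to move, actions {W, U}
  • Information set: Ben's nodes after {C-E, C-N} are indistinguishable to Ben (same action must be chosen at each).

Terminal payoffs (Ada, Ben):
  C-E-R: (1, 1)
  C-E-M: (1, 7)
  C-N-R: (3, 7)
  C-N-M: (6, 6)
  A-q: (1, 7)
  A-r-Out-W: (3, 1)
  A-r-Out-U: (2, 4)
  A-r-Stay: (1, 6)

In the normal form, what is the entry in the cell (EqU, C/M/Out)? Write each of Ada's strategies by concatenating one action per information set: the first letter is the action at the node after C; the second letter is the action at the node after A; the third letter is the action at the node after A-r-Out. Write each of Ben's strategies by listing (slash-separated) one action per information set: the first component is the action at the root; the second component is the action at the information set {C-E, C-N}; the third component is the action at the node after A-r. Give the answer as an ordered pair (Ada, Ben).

Trace the play path from the root:
  Ben plays C
  Ada plays E at [C]
  Ben plays M at [C-E]
→ terminal payoff (1, 7).
(Ada's choice at the node after A is never reached on this path, so it doesn't affect the outcome.)

(1, 7)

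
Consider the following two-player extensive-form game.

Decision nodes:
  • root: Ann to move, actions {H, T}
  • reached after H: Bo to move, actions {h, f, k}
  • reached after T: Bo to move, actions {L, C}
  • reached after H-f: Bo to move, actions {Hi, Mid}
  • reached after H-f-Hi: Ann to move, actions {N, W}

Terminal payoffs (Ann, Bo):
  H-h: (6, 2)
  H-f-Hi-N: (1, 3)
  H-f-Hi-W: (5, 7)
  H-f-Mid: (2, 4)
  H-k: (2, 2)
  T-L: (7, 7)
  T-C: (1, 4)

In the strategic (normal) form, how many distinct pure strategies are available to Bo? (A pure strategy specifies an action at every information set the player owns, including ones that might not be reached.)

Bo owns the node after H with actions {h, f, k} — three choices.
Bo owns the node after T with actions {L, C} — two choices.
Bo owns the node after H-f with actions {Hi, Mid} — two choices.
A pure strategy fixes one action at each information set independently, so the count is the product 3 × 2 × 2 = 12.
(For reference, Ann has 4 pure strategies, giving a 12×4 normal-form matrix.)

12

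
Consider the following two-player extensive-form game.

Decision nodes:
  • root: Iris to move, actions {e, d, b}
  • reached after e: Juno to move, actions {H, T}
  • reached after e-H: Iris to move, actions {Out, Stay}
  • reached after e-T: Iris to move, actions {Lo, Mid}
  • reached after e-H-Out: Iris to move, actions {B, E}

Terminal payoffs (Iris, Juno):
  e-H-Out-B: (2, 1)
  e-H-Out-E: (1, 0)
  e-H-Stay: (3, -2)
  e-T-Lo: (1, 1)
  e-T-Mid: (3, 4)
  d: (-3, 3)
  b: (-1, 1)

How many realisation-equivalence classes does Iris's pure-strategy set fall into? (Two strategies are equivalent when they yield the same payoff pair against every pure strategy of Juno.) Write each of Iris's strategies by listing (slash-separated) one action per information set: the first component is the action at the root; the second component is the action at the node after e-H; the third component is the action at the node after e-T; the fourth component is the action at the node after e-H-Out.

8

Iris has 24 pure strategies: e/Out/Lo/B, e/Out/Lo/E, e/Out/Mid/B, e/Out/Mid/E, e/Stay/Lo/B, e/Stay/Lo/E, e/Stay/Mid/B, e/Stay/Mid/E, d/Out/Lo/B, d/Out/Lo/E, d/Out/Mid/B, d/Out/Mid/E, d/Stay/Lo/B, d/Stay/Lo/E, d/Stay/Mid/B, d/Stay/Mid/E, b/Out/Lo/B, b/Out/Lo/E, b/Out/Mid/B, b/Out/Mid/E, b/Stay/Lo/B, b/Stay/Lo/E, b/Stay/Mid/B, b/Stay/Mid/E. Columns: H, T.
{e/Out/Lo/B} → row (2,1) (1,1)
{e/Out/Lo/E} → row (1,0) (1,1)
{e/Out/Mid/B} → row (2,1) (3,4)
{e/Out/Mid/E} → row (1,0) (3,4)
{e/Stay/Lo/B, e/Stay/Lo/E} → row (3,-2) (1,1)
{e/Stay/Mid/B, e/Stay/Mid/E} → row (3,-2) (3,4)
{d/Out/Lo/B, d/Out/Lo/E, d/Out/Mid/B, d/Out/Mid/E, d/Stay/Lo/B, d/Stay/Lo/E, d/Stay/Mid/B, d/Stay/Mid/E} → row (-3,3) (-3,3)
{b/Out/Lo/B, b/Out/Lo/E, b/Out/Mid/B, b/Out/Mid/E, b/Stay/Lo/B, b/Stay/Lo/E, b/Stay/Mid/B, b/Stay/Mid/E} → row (-1,1) (-1,1)
That's 8 distinct rows out of 24 strategies.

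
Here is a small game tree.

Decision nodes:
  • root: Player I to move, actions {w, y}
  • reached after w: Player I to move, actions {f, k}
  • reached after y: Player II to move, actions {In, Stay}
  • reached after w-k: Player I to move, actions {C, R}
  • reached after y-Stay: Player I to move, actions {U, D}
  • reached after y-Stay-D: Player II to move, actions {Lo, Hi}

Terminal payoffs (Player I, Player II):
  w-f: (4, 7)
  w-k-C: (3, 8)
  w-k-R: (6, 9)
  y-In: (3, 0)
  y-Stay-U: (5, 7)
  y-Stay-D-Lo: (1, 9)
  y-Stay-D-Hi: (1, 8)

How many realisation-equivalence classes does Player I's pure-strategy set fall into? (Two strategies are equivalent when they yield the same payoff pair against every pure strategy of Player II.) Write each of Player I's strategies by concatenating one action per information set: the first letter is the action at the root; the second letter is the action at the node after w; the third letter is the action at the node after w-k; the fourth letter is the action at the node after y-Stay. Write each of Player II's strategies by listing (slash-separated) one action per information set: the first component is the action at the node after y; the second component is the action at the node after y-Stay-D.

Player I has 16 pure strategies: wfCU, wfCD, wfRU, wfRD, wkCU, wkCD, wkRU, wkRD, yfCU, yfCD, yfRU, yfRD, ykCU, ykCD, ykRU, ykRD. Columns: In/Lo, In/Hi, Stay/Lo, Stay/Hi.
{wfCU, wfCD, wfRU, wfRD} → row (4,7) (4,7) (4,7) (4,7)
{wkCU, wkCD} → row (3,8) (3,8) (3,8) (3,8)
{wkRU, wkRD} → row (6,9) (6,9) (6,9) (6,9)
{yfCU, yfRU, ykCU, ykRU} → row (3,0) (3,0) (5,7) (5,7)
{yfCD, yfRD, ykCD, ykRD} → row (3,0) (3,0) (1,9) (1,8)
That's 5 distinct rows out of 16 strategies.

5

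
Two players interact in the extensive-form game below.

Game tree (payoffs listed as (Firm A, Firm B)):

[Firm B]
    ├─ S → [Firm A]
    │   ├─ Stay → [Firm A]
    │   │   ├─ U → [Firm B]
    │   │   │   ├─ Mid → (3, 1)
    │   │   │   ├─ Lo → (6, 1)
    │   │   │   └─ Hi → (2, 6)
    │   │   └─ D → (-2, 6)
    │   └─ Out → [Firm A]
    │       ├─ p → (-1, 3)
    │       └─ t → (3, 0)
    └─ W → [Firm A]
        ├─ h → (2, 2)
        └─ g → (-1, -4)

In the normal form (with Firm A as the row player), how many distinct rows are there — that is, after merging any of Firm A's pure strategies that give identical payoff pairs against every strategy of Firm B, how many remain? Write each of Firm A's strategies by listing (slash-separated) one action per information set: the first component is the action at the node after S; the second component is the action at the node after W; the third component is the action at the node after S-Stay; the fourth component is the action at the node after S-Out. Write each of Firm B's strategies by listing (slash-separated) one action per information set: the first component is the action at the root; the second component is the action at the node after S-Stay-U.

Firm A has 16 pure strategies: Stay/h/U/p, Stay/h/U/t, Stay/h/D/p, Stay/h/D/t, Stay/g/U/p, Stay/g/U/t, Stay/g/D/p, Stay/g/D/t, Out/h/U/p, Out/h/U/t, Out/h/D/p, Out/h/D/t, Out/g/U/p, Out/g/U/t, Out/g/D/p, Out/g/D/t. Columns: S/Mid, S/Lo, S/Hi, W/Mid, W/Lo, W/Hi.
{Stay/h/U/p, Stay/h/U/t} → row (3,1) (6,1) (2,6) (2,2) (2,2) (2,2)
{Stay/h/D/p, Stay/h/D/t} → row (-2,6) (-2,6) (-2,6) (2,2) (2,2) (2,2)
{Stay/g/U/p, Stay/g/U/t} → row (3,1) (6,1) (2,6) (-1,-4) (-1,-4) (-1,-4)
{Stay/g/D/p, Stay/g/D/t} → row (-2,6) (-2,6) (-2,6) (-1,-4) (-1,-4) (-1,-4)
{Out/h/U/p, Out/h/D/p} → row (-1,3) (-1,3) (-1,3) (2,2) (2,2) (2,2)
{Out/h/U/t, Out/h/D/t} → row (3,0) (3,0) (3,0) (2,2) (2,2) (2,2)
{Out/g/U/p, Out/g/D/p} → row (-1,3) (-1,3) (-1,3) (-1,-4) (-1,-4) (-1,-4)
{Out/g/U/t, Out/g/D/t} → row (3,0) (3,0) (3,0) (-1,-4) (-1,-4) (-1,-4)
That's 8 distinct rows out of 16 strategies.

8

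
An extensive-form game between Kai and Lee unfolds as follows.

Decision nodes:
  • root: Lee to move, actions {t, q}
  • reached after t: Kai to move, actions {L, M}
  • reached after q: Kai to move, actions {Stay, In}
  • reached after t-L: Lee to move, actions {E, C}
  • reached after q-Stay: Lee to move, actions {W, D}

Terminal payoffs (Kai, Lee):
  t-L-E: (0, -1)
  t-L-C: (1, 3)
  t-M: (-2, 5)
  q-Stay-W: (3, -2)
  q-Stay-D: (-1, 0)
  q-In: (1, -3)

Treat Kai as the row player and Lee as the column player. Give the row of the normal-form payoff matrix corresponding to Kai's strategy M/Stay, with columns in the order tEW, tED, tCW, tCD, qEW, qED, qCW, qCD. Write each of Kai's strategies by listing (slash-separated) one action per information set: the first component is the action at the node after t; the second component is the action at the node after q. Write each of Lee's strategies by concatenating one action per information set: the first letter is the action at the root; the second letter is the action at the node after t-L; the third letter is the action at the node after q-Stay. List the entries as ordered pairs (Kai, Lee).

vs tEW: Lee plays t → Kai plays M at [t] → (-2, 5)
vs tED: Lee plays t → Kai plays M at [t] → (-2, 5)
vs tCW: Lee plays t → Kai plays M at [t] → (-2, 5)
vs tCD: Lee plays t → Kai plays M at [t] → (-2, 5)
vs qEW: Lee plays q → Kai plays Stay at [q] → Lee plays W at [q-Stay] → (3, -2)
vs qED: Lee plays q → Kai plays Stay at [q] → Lee plays D at [q-Stay] → (-1, 0)
vs qCW: Lee plays q → Kai plays Stay at [q] → Lee plays W at [q-Stay] → (3, -2)
vs qCD: Lee plays q → Kai plays Stay at [q] → Lee plays D at [q-Stay] → (-1, 0)

(-2,5) (-2,5) (-2,5) (-2,5) (3,-2) (-1,0) (3,-2) (-1,0)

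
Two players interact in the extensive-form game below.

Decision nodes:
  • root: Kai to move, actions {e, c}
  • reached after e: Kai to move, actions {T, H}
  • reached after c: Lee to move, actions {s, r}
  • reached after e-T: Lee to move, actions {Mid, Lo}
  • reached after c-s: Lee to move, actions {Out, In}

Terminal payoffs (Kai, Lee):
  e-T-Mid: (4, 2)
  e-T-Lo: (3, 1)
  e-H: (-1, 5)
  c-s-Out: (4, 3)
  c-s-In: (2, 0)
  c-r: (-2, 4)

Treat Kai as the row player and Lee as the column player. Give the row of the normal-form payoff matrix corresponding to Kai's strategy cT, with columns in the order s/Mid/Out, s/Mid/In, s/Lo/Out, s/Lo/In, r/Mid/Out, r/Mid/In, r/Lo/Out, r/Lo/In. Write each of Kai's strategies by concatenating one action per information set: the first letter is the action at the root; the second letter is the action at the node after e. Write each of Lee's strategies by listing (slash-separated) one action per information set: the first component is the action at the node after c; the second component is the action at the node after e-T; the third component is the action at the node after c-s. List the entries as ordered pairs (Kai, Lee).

vs s/Mid/Out: Kai plays c → Lee plays s at [c] → Lee plays Out at [c-s] → (4, 3)
vs s/Mid/In: Kai plays c → Lee plays s at [c] → Lee plays In at [c-s] → (2, 0)
vs s/Lo/Out: Kai plays c → Lee plays s at [c] → Lee plays Out at [c-s] → (4, 3)
vs s/Lo/In: Kai plays c → Lee plays s at [c] → Lee plays In at [c-s] → (2, 0)
vs r/Mid/Out: Kai plays c → Lee plays r at [c] → (-2, 4)
vs r/Mid/In: Kai plays c → Lee plays r at [c] → (-2, 4)
vs r/Lo/Out: Kai plays c → Lee plays r at [c] → (-2, 4)
vs r/Lo/In: Kai plays c → Lee plays r at [c] → (-2, 4)

(4,3) (2,0) (4,3) (2,0) (-2,4) (-2,4) (-2,4) (-2,4)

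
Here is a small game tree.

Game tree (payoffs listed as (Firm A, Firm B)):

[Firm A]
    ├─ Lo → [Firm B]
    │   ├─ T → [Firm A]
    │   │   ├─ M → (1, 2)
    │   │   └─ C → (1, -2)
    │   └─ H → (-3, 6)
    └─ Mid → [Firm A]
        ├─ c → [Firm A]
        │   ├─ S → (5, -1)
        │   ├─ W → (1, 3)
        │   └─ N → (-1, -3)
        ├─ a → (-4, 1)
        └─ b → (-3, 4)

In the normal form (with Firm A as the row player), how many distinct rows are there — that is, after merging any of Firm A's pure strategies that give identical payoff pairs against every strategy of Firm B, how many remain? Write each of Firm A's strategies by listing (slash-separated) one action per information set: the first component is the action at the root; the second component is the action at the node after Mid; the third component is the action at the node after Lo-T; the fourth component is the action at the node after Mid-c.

Firm A has 36 pure strategies: Lo/c/M/S, Lo/c/M/W, Lo/c/M/N, Lo/c/C/S, Lo/c/C/W, Lo/c/C/N, Lo/a/M/S, Lo/a/M/W, Lo/a/M/N, Lo/a/C/S, Lo/a/C/W, Lo/a/C/N, Lo/b/M/S, Lo/b/M/W, Lo/b/M/N, Lo/b/C/S, Lo/b/C/W, Lo/b/C/N, Mid/c/M/S, Mid/c/M/W, Mid/c/M/N, Mid/c/C/S, Mid/c/C/W, Mid/c/C/N, Mid/a/M/S, Mid/a/M/W, Mid/a/M/N, Mid/a/C/S, Mid/a/C/W, Mid/a/C/N, Mid/b/M/S, Mid/b/M/W, Mid/b/M/N, Mid/b/C/S, Mid/b/C/W, Mid/b/C/N. Columns: T, H.
{Lo/c/M/S, Lo/c/M/W, Lo/c/M/N, Lo/a/M/S, Lo/a/M/W, Lo/a/M/N, Lo/b/M/S, Lo/b/M/W, Lo/b/M/N} → row (1,2) (-3,6)
{Lo/c/C/S, Lo/c/C/W, Lo/c/C/N, Lo/a/C/S, Lo/a/C/W, Lo/a/C/N, Lo/b/C/S, Lo/b/C/W, Lo/b/C/N} → row (1,-2) (-3,6)
{Mid/c/M/S, Mid/c/C/S} → row (5,-1) (5,-1)
{Mid/c/M/W, Mid/c/C/W} → row (1,3) (1,3)
{Mid/c/M/N, Mid/c/C/N} → row (-1,-3) (-1,-3)
{Mid/a/M/S, Mid/a/M/W, Mid/a/M/N, Mid/a/C/S, Mid/a/C/W, Mid/a/C/N} → row (-4,1) (-4,1)
{Mid/b/M/S, Mid/b/M/W, Mid/b/M/N, Mid/b/C/S, Mid/b/C/W, Mid/b/C/N} → row (-3,4) (-3,4)
That's 7 distinct rows out of 36 strategies.

7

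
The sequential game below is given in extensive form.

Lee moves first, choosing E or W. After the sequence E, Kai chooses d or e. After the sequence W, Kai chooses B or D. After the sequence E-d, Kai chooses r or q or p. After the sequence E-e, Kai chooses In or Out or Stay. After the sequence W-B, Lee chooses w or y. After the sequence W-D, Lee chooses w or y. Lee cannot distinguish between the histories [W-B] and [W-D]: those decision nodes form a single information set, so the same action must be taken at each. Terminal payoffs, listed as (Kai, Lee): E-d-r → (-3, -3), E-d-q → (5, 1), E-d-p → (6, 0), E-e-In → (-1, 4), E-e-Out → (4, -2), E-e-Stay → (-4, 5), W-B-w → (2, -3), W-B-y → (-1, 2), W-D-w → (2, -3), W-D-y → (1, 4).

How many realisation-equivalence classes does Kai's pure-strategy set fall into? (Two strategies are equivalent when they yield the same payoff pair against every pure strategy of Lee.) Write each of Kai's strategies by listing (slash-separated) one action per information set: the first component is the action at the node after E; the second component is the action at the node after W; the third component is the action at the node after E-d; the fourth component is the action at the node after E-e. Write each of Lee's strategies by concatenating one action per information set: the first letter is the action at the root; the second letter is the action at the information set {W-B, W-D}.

12

Kai has 36 pure strategies: d/B/r/In, d/B/r/Out, d/B/r/Stay, d/B/q/In, d/B/q/Out, d/B/q/Stay, d/B/p/In, d/B/p/Out, d/B/p/Stay, d/D/r/In, d/D/r/Out, d/D/r/Stay, d/D/q/In, d/D/q/Out, d/D/q/Stay, d/D/p/In, d/D/p/Out, d/D/p/Stay, e/B/r/In, e/B/r/Out, e/B/r/Stay, e/B/q/In, e/B/q/Out, e/B/q/Stay, e/B/p/In, e/B/p/Out, e/B/p/Stay, e/D/r/In, e/D/r/Out, e/D/r/Stay, e/D/q/In, e/D/q/Out, e/D/q/Stay, e/D/p/In, e/D/p/Out, e/D/p/Stay. Columns: Ew, Ey, Ww, Wy.
{d/B/r/In, d/B/r/Out, d/B/r/Stay} → row (-3,-3) (-3,-3) (2,-3) (-1,2)
{d/B/q/In, d/B/q/Out, d/B/q/Stay} → row (5,1) (5,1) (2,-3) (-1,2)
{d/B/p/In, d/B/p/Out, d/B/p/Stay} → row (6,0) (6,0) (2,-3) (-1,2)
{d/D/r/In, d/D/r/Out, d/D/r/Stay} → row (-3,-3) (-3,-3) (2,-3) (1,4)
{d/D/q/In, d/D/q/Out, d/D/q/Stay} → row (5,1) (5,1) (2,-3) (1,4)
{d/D/p/In, d/D/p/Out, d/D/p/Stay} → row (6,0) (6,0) (2,-3) (1,4)
{e/B/r/In, e/B/q/In, e/B/p/In} → row (-1,4) (-1,4) (2,-3) (-1,2)
{e/B/r/Out, e/B/q/Out, e/B/p/Out} → row (4,-2) (4,-2) (2,-3) (-1,2)
{e/B/r/Stay, e/B/q/Stay, e/B/p/Stay} → row (-4,5) (-4,5) (2,-3) (-1,2)
{e/D/r/In, e/D/q/In, e/D/p/In} → row (-1,4) (-1,4) (2,-3) (1,4)
{e/D/r/Out, e/D/q/Out, e/D/p/Out} → row (4,-2) (4,-2) (2,-3) (1,4)
{e/D/r/Stay, e/D/q/Stay, e/D/p/Stay} → row (-4,5) (-4,5) (2,-3) (1,4)
That's 12 distinct rows out of 36 strategies.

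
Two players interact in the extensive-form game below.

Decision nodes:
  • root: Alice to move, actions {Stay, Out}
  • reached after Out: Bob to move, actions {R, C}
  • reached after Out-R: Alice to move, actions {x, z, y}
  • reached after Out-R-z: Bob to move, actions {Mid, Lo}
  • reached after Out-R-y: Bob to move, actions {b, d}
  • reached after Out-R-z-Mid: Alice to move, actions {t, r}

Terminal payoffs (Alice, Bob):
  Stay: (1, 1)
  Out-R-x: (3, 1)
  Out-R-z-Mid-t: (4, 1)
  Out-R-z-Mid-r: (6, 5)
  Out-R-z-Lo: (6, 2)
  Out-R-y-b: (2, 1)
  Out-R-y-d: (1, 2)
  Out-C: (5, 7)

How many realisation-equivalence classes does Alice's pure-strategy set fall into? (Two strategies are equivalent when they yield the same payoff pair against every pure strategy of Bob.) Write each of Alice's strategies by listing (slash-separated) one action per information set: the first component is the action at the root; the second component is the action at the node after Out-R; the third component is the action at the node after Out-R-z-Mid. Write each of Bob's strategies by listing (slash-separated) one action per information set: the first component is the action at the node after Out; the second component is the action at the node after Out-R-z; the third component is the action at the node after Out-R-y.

Alice has 12 pure strategies: Stay/x/t, Stay/x/r, Stay/z/t, Stay/z/r, Stay/y/t, Stay/y/r, Out/x/t, Out/x/r, Out/z/t, Out/z/r, Out/y/t, Out/y/r. Columns: R/Mid/b, R/Mid/d, R/Lo/b, R/Lo/d, C/Mid/b, C/Mid/d, C/Lo/b, C/Lo/d.
{Stay/x/t, Stay/x/r, Stay/z/t, Stay/z/r, Stay/y/t, Stay/y/r} → row (1,1) (1,1) (1,1) (1,1) (1,1) (1,1) (1,1) (1,1)
{Out/x/t, Out/x/r} → row (3,1) (3,1) (3,1) (3,1) (5,7) (5,7) (5,7) (5,7)
{Out/z/t} → row (4,1) (4,1) (6,2) (6,2) (5,7) (5,7) (5,7) (5,7)
{Out/z/r} → row (6,5) (6,5) (6,2) (6,2) (5,7) (5,7) (5,7) (5,7)
{Out/y/t, Out/y/r} → row (2,1) (1,2) (2,1) (1,2) (5,7) (5,7) (5,7) (5,7)
That's 5 distinct rows out of 12 strategies.

5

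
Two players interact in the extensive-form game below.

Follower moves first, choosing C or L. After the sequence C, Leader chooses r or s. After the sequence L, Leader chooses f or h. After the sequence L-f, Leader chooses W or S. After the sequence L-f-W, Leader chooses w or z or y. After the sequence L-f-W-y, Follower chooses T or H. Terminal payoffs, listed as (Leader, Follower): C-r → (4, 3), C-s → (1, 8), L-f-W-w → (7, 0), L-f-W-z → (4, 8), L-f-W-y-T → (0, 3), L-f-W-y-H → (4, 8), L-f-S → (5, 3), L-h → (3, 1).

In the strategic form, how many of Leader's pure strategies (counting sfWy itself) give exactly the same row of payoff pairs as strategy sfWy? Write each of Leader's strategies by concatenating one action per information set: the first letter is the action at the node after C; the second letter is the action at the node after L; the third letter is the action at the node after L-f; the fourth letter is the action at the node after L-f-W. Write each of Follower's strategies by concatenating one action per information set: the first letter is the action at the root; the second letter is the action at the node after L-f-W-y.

1

Row for sfWy (columns CT, CH, LT, LH): (1,8) (1,8) (0,3) (4,8).
Every one of Leader's information sets is on the play path for some reply by Follower when Leader follows sfWy.
Changing the action at any of them therefore changes at least one column, so only sfWy itself gives this row.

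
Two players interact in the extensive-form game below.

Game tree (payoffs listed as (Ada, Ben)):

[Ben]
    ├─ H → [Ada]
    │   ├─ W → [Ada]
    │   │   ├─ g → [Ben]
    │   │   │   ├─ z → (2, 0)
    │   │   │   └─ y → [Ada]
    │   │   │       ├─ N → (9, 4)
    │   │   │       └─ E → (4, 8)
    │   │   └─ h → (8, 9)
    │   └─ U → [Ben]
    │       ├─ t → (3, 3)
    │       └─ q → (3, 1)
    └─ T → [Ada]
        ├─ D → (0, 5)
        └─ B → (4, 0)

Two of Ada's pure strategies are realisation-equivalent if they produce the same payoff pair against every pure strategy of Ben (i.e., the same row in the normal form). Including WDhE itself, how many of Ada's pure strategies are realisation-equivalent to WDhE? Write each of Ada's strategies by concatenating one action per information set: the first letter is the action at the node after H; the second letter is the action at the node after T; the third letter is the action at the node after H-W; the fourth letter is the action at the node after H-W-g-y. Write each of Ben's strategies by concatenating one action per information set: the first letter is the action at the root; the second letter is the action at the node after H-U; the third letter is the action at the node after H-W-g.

2

Row for WDhE (columns Htz, Hty, Hqz, Hqy, Ttz, Tty, Tqz, Tqy): (8,9) (8,9) (8,9) (8,9) (0,5) (0,5) (0,5) (0,5).
Under WDhE, Ada's choice at the node after H-W-g-y can never be reached regardless of what Ben does, so varying those choices leaves every outcome unchanged.
Holding the reachable choices fixed and varying the unreachable one freely already gives 2 equivalent strategies.
No other strategy reproduces this row, so those 2 are the full class: WDhN, WDhE.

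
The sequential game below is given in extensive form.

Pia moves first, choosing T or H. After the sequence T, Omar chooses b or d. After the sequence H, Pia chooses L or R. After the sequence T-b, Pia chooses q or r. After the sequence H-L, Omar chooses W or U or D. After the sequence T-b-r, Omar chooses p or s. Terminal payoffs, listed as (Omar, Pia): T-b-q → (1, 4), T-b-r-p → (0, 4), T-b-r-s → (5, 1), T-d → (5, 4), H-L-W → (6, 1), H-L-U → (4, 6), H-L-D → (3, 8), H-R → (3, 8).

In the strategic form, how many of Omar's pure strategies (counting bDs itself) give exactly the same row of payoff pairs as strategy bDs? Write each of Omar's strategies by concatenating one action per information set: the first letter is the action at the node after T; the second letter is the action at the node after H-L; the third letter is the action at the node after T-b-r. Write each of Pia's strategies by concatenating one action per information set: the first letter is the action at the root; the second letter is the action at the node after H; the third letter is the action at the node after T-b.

1

Row for bDs (columns TLq, TLr, TRq, TRr, HLq, HLr, HRq, HRr): (1,4) (5,1) (1,4) (5,1) (3,8) (3,8) (3,8) (3,8).
Every one of Omar's information sets is on the play path for some reply by Pia when Omar follows bDs.
Changing the action at any of them therefore changes at least one column, so only bDs itself gives this row.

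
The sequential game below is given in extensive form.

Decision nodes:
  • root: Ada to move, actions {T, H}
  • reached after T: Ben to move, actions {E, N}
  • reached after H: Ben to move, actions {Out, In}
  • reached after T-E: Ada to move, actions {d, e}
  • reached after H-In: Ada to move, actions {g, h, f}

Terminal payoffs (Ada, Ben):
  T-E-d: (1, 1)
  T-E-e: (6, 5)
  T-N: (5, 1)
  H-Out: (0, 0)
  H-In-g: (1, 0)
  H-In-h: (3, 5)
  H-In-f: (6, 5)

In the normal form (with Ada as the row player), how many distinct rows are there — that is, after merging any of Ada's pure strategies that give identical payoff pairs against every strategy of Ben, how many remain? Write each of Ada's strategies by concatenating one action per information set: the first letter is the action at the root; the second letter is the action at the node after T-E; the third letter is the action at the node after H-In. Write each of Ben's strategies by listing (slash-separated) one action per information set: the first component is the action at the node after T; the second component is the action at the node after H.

5

Ada has 12 pure strategies: Tdg, Tdh, Tdf, Teg, Teh, Tef, Hdg, Hdh, Hdf, Heg, Heh, Hef. Columns: E/Out, E/In, N/Out, N/In.
{Tdg, Tdh, Tdf} → row (1,1) (1,1) (5,1) (5,1)
{Teg, Teh, Tef} → row (6,5) (6,5) (5,1) (5,1)
{Hdg, Heg} → row (0,0) (1,0) (0,0) (1,0)
{Hdh, Heh} → row (0,0) (3,5) (0,0) (3,5)
{Hdf, Hef} → row (0,0) (6,5) (0,0) (6,5)
That's 5 distinct rows out of 12 strategies.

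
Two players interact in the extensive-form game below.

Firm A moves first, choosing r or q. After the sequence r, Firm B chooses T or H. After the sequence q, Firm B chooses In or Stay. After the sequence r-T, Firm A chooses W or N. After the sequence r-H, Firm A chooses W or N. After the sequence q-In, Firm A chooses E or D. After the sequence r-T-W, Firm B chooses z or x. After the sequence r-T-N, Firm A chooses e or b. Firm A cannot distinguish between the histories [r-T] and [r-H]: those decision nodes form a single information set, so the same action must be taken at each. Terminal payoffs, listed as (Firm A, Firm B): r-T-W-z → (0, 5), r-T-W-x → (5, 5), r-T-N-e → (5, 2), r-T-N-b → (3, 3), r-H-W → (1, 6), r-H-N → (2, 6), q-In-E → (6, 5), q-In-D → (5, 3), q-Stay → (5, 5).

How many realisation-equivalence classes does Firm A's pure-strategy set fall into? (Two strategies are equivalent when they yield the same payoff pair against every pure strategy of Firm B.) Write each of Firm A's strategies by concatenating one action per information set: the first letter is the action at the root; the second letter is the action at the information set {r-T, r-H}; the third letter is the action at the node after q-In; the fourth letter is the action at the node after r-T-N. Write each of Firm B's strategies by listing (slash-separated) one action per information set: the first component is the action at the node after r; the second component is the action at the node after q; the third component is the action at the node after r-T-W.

Firm A has 16 pure strategies: rWEe, rWEb, rWDe, rWDb, rNEe, rNEb, rNDe, rNDb, qWEe, qWEb, qWDe, qWDb, qNEe, qNEb, qNDe, qNDb. Columns: T/In/z, T/In/x, T/Stay/z, T/Stay/x, H/In/z, H/In/x, H/Stay/z, H/Stay/x.
{rWEe, rWEb, rWDe, rWDb} → row (0,5) (5,5) (0,5) (5,5) (1,6) (1,6) (1,6) (1,6)
{rNEe, rNDe} → row (5,2) (5,2) (5,2) (5,2) (2,6) (2,6) (2,6) (2,6)
{rNEb, rNDb} → row (3,3) (3,3) (3,3) (3,3) (2,6) (2,6) (2,6) (2,6)
{qWEe, qWEb, qNEe, qNEb} → row (6,5) (6,5) (5,5) (5,5) (6,5) (6,5) (5,5) (5,5)
{qWDe, qWDb, qNDe, qNDb} → row (5,3) (5,3) (5,5) (5,5) (5,3) (5,3) (5,5) (5,5)
That's 5 distinct rows out of 16 strategies.

5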